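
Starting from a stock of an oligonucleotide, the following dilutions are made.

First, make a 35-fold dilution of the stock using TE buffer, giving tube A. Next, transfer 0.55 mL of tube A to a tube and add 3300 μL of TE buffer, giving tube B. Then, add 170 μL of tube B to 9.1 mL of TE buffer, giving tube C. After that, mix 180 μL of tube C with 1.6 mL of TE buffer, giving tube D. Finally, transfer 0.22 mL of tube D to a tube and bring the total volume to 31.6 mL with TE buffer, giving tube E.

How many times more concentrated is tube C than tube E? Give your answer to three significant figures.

Step 1: 35-fold → factor 35
Step 2: 0.55 mL + 3300 μL = 3.85 mL total → factor 3.85/0.55 = 7
Step 3: 170 μL + 9.1 mL = 9270 μL total → factor 9270/170 = 54.529
Step 4: 180 μL + 1.6 mL = 1780 μL total → factor 1780/180 = 9.8889
Step 5: 0.22 mL brought to 31.6 mL → factor 31.6/0.22 = 143.64
Dilution factor to tube C = 13360; to tube E = 1.8976 × 10^7
[tube C]/[tube E] = (factor to tube E)/(factor to tube C) = 1.8976 × 10^7/13360 = 1.42 × 10^3

1.42 × 10^3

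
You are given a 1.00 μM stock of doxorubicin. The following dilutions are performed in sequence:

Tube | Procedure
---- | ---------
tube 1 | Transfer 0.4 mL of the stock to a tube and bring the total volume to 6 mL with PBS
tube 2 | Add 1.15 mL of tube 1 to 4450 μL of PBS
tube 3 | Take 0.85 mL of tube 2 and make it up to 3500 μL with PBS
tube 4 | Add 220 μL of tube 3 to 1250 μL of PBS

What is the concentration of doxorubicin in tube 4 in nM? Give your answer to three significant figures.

0.498 nM

Step 1: 0.4 mL brought to 6 mL → factor 6/0.4 = 15
Step 2: 1.15 mL + 4450 μL = 5.6 mL total → factor 5.6/1.15 = 4.8696
Step 3: 0.85 mL brought to 3500 μL → factor 3.5/0.85 = 4.1176
Step 4: 220 μL + 1250 μL = 1470 μL total → factor 1470/220 = 6.6818
Dilution factor through tube 4 = 15 × 4.8696 × 4.1176 × 6.6818 = 2009.7
[tube 4] = 1.00 μM / 2009.7 = 0.0004976 μM = 0.498 nM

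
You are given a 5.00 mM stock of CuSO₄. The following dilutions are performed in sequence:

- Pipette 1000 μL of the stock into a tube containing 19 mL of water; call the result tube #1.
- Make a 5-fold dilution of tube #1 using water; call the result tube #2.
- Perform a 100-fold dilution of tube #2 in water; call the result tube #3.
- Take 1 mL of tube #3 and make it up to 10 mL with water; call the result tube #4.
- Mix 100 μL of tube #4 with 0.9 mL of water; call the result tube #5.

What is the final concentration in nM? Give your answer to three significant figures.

5.00 nM

Step 1: 1000 μL + 19 mL = 20000 μL total → factor 20000/1000 = 20
Step 2: 5-fold → factor 5
Step 3: 100-fold → factor 100
Step 4: 1 mL brought to 10 mL → factor 10/1 = 10
Step 5: 100 μL + 0.9 mL = 1000 μL total → factor 1000/100 = 10
Overall dilution factor = 20 × 5 × 100 × 10 × 10 = 1 × 10^6
Final = 5.00 mM / 1 × 10^6 = 5.000 × 10^-6 mM = 5.00 nM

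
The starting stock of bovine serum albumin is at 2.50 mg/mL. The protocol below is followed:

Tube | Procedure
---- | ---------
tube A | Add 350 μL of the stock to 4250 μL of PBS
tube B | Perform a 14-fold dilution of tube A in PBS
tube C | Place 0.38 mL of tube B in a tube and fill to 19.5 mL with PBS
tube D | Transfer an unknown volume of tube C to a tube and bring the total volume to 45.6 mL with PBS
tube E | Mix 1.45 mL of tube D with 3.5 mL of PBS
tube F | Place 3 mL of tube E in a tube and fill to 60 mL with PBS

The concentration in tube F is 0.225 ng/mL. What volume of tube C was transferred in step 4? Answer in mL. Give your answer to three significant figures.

2.65 mL

Step 1: 350 μL + 4250 μL = 4600 μL total → factor 4600/350 = 13.143
Step 2: 14-fold → factor 14
Step 3: 0.38 mL brought to 19.5 mL → factor 19.5/0.38 = 51.316
Step 4: v brought to 45.6 mL → factor = 45.6 mL/v
Step 5: 1.45 mL + 3.5 mL = 4.95 mL total → factor 4.95/1.45 = 3.4138
Step 6: 3 mL brought to 60 mL → factor 60/3 = 20
Product of known-step factors = 6.4467 × 10^5
Overall factor = 2.50 mg/mL / (0.225 ng/mL) = 1.1111 × 10^7
Step-4 factor = 1.1111 × 10^7 / 6.4467 × 10^5 = 17.235
v = 45.6 mL / 17.235 = 2.65 mL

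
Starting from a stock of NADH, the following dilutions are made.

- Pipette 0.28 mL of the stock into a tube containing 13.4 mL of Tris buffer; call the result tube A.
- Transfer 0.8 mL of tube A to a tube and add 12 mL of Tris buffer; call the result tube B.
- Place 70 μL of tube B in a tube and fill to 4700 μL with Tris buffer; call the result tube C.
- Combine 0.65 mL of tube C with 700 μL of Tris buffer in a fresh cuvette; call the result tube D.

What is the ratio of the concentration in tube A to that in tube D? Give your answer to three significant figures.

Step 1: 0.28 mL + 13.4 mL = 13.68 mL total → factor 13.68/0.28 = 48.857
Step 2: 0.8 mL + 12 mL = 12.8 mL total → factor 12.8/0.8 = 16
Step 3: 70 μL brought to 4700 μL → factor 4700/70 = 67.143
Step 4: 0.65 mL + 700 μL = 1.35 mL total → factor 1.35/0.65 = 2.0769
Dilution factor to tube A = 48.857; to tube D = 1.0901 × 10^5
[tube A]/[tube D] = (factor to tube D)/(factor to tube A) = 1.0901 × 10^5/48.857 = 2.23 × 10^3

2.23 × 10^3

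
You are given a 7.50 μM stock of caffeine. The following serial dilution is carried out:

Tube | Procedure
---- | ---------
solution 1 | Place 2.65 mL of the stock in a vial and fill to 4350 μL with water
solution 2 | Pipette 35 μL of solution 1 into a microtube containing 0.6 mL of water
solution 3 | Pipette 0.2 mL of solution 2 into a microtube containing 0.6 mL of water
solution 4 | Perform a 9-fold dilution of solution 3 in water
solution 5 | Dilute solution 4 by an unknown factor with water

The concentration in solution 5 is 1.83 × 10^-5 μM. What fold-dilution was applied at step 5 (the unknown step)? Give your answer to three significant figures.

382-fold

Step 1: 2.65 mL brought to 4350 μL → factor 4.35/2.65 = 1.6415
Step 2: 35 μL + 0.6 mL = 635 μL total → factor 635/35 = 18.143
Step 3: 0.2 mL + 0.6 mL = 0.8 mL total → factor 0.8/0.2 = 4
Step 4: 9-fold → factor 9
Step 5: unknown factor x
Product of known-step factors = 1072.1
Overall factor = 7.50 μM / (1.83 × 10^-5 μM) = 4.0984 × 10^5
x = 4.0984 × 10^5 / 1072.1 = 382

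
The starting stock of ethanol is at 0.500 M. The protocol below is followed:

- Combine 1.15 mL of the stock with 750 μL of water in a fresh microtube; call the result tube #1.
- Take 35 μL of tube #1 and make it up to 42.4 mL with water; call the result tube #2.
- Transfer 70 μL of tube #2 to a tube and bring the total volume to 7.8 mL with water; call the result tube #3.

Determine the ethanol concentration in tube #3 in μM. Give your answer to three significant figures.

2.24 μM

Step 1: 1.15 mL + 750 μL = 1.9 mL total → factor 1.9/1.15 = 1.6522
Step 2: 35 μL brought to 42.4 mL → factor 42400/35 = 1211.4
Step 3: 70 μL brought to 7.8 mL → factor 7800/70 = 111.43
Overall dilution factor = 1.6522 × 1211.4 × 111.43 = 2.2302 × 10^5
Final = 0.500 M / 2.2302 × 10^5 = 2.242 × 10^-6 M = 2.24 μM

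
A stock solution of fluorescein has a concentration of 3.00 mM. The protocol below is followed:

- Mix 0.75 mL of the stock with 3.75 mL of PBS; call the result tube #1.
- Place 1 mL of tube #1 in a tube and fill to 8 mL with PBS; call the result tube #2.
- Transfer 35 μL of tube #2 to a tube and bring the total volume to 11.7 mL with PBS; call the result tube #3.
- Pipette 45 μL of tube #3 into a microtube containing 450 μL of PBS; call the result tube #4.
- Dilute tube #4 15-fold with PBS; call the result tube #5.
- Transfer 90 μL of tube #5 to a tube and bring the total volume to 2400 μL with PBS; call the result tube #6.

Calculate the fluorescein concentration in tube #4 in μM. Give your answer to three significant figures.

Step 1: 0.75 mL + 3.75 mL = 4.5 mL total → factor 4.5/0.75 = 6
Step 2: 1 mL brought to 8 mL → factor 8/1 = 8
Step 3: 35 μL brought to 11.7 mL → factor 11700/35 = 334.29
Step 4: 45 μL + 450 μL = 495 μL total → factor 495/45 = 11
Dilution factor through tube #4 = 6 × 8 × 334.29 × 11 = 1.765 × 10^5
[tube #4] = 3.00 mM / 1.765 × 10^5 = 1.700 × 10^-5 mM = 0.0170 μM

0.0170 μM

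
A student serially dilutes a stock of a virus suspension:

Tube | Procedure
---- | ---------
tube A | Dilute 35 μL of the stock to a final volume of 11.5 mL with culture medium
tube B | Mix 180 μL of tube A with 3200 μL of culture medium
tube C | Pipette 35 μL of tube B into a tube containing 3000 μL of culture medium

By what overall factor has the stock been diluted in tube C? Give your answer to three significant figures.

5.35 × 10^5

Step 1: 35 μL brought to 11.5 mL → factor 11500/35 = 328.57
Step 2: 180 μL + 3200 μL = 3380 μL total → factor 3380/180 = 18.778
Step 3: 35 μL + 3000 μL = 3035 μL total → factor 3035/35 = 86.714
Overall dilution factor = 328.57 × 18.778 × 86.714 = 5.3501 × 10^5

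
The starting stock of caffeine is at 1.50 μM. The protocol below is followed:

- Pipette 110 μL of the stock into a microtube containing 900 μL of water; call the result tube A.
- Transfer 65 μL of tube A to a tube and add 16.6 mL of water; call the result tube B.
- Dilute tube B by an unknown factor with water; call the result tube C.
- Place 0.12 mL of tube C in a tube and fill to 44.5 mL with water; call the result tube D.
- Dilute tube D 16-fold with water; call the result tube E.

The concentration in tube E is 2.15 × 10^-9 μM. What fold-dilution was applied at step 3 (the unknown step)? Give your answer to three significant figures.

49.9-fold

Step 1: 110 μL + 900 μL = 1010 μL total → factor 1010/110 = 9.1818
Step 2: 65 μL + 16.6 mL = 16665 μL total → factor 16665/65 = 256.38
Step 3: unknown factor x
Step 4: 0.12 mL brought to 44.5 mL → factor 44.5/0.12 = 370.83
Step 5: 16-fold → factor 16
Product of known-step factors = 1.3968 × 10^7
Overall factor = 1.50 μM / (2.15 × 10^-9 μM) = 6.9767 × 10^8
x = 6.9767 × 10^8 / 1.3968 × 10^7 = 49.9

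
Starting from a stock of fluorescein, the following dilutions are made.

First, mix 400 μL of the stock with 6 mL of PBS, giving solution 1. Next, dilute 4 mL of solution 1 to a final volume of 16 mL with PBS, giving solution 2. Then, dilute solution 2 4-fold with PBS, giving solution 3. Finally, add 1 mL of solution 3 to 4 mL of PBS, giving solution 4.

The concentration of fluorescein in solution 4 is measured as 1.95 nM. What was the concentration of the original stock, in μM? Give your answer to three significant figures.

2.50 μM

Step 1: 400 μL + 6 mL = 6400 μL total → factor 6400/400 = 16
Step 2: 4 mL brought to 16 mL → factor 16/4 = 4
Step 3: 4-fold → factor 4
Step 4: 1 mL + 4 mL = 5 mL total → factor 5/1 = 5
Overall dilution factor = 16 × 4 × 4 × 5 = 1280
Stock = 1.95 nM × 1280 = 2496 nM = 2.50 μM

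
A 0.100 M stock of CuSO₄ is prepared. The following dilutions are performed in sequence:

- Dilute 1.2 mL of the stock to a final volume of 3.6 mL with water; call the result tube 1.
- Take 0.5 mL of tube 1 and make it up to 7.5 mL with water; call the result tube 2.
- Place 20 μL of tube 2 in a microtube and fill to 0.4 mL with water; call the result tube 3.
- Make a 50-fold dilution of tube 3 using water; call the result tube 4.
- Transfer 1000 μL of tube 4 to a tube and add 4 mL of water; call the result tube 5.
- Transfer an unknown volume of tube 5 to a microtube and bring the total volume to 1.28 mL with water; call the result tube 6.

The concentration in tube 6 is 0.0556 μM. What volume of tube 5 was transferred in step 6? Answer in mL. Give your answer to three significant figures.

0.160 mL

Step 1: 1.2 mL brought to 3.6 mL → factor 3.6/1.2 = 3
Step 2: 0.5 mL brought to 7.5 mL → factor 7.5/0.5 = 15
Step 3: 20 μL brought to 0.4 mL → factor 400/20 = 20
Step 4: 50-fold → factor 50
Step 5: 1000 μL + 4 mL = 5000 μL total → factor 5000/1000 = 5
Step 6: v brought to 1.28 mL → factor = 1.28 mL/v
Product of known-step factors = 2.25 × 10^5
Overall factor = 0.100 M / (0.0556 μM) = 1.7986 × 10^6
Step-6 factor = 1.7986 × 10^6 / 2.25 × 10^5 = 7.9936
v = 1.28 mL / 7.9936 = 0.160 mL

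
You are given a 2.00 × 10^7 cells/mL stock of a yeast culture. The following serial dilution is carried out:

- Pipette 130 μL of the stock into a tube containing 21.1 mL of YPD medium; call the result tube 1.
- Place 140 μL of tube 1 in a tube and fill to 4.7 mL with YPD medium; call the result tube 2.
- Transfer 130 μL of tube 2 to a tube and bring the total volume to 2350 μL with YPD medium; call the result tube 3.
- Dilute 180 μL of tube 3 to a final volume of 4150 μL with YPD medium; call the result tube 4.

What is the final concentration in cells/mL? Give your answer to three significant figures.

Step 1: 130 μL + 21.1 mL = 21230 μL total → factor 21230/130 = 163.31
Step 2: 140 μL brought to 4.7 mL → factor 4700/140 = 33.571
Step 3: 130 μL brought to 2350 μL → factor 2350/130 = 18.077
Step 4: 180 μL brought to 4150 μL → factor 4150/180 = 23.056
Overall dilution factor = 163.31 × 33.571 × 18.077 × 23.056 = 2.2849 × 10^6
Final = 2.00 × 10^7 cells/mL / 2.2849 × 10^6 = 8.75 cells/mL

8.75 cells/mL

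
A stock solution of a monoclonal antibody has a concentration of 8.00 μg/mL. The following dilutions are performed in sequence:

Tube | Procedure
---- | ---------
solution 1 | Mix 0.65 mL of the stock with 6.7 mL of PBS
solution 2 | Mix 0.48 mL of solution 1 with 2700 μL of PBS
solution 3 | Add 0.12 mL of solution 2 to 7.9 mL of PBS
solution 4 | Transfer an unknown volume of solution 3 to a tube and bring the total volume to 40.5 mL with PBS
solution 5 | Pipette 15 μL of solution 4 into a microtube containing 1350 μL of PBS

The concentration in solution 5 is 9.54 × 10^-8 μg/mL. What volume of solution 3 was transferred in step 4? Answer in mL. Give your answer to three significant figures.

0.220 mL

Step 1: 0.65 mL + 6.7 mL = 7.35 mL total → factor 7.35/0.65 = 11.308
Step 2: 0.48 mL + 2700 μL = 3.18 mL total → factor 3.18/0.48 = 6.625
Step 3: 0.12 mL + 7.9 mL = 8.02 mL total → factor 8.02/0.12 = 66.833
Step 4: v brought to 40.5 mL → factor = 40.5 mL/v
Step 5: 15 μL + 1350 μL = 1365 μL total → factor 1365/15 = 91
Product of known-step factors = 4.5561 × 10^5
Overall factor = 8.00 μg/mL / (9.54 × 10^-8 μg/mL) = 8.3857 × 10^7
Step-4 factor = 8.3857 × 10^7 / 4.5561 × 10^5 = 184.05
v = 40.5 mL / 184.05 = 0.220 mL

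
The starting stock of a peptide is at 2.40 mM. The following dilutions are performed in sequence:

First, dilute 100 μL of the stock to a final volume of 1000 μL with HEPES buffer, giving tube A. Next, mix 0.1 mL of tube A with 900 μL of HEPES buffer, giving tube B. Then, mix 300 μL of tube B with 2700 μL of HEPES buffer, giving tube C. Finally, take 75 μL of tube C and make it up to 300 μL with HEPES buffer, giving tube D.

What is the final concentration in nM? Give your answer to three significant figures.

600 nM

Step 1: 100 μL brought to 1000 μL → factor 1000/100 = 10
Step 2: 0.1 mL + 900 μL = 1 mL total → factor 1/0.1 = 10
Step 3: 300 μL + 2700 μL = 3000 μL total → factor 3000/300 = 10
Step 4: 75 μL brought to 300 μL → factor 300/75 = 4
Overall dilution factor = 10 × 10 × 10 × 4 = 4000
Final = 2.40 mM / 4000 = 0.0006000 mM = 600 nM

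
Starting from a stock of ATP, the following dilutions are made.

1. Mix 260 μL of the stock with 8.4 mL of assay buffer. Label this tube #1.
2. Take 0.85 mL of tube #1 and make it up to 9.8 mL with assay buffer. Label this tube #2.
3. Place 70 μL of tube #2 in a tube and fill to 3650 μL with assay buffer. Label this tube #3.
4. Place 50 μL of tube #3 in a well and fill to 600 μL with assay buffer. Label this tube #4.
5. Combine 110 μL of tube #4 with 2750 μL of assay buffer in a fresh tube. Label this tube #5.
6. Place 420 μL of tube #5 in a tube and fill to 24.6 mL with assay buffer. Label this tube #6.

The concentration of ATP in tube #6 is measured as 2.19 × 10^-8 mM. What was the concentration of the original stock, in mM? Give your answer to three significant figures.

Step 1: 260 μL + 8.4 mL = 8660 μL total → factor 8660/260 = 33.308
Step 2: 0.85 mL brought to 9.8 mL → factor 9.8/0.85 = 11.529
Step 3: 70 μL brought to 3650 μL → factor 3650/70 = 52.143
Step 4: 50 μL brought to 600 μL → factor 600/50 = 12
Step 5: 110 μL + 2750 μL = 2860 μL total → factor 2860/110 = 26
Step 6: 420 μL brought to 24.6 mL → factor 24600/420 = 58.571
Overall dilution factor = 33.308 × 11.529 × 52.143 × 12 × 26 × 58.571 = 3.6592 × 10^8
Stock = 2.19 × 10^-8 mM × 3.6592 × 10^8 = 8.01 mM

8.01 mM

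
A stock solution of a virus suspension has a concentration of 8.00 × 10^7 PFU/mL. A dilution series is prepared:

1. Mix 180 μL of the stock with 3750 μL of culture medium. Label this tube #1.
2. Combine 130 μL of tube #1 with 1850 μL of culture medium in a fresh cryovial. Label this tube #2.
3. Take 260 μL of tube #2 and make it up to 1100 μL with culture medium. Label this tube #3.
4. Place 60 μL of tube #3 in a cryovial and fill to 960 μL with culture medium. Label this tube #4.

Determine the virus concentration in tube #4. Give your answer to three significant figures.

Step 1: 180 μL + 3750 μL = 3930 μL total → factor 3930/180 = 21.833
Step 2: 130 μL + 1850 μL = 1980 μL total → factor 1980/130 = 15.231
Step 3: 260 μL brought to 1100 μL → factor 1100/260 = 4.2308
Step 4: 60 μL brought to 960 μL → factor 960/60 = 16
Overall dilution factor = 21.833 × 15.231 × 4.2308 × 16 = 22510
Final = 8.00 × 10^7 PFU/mL / 22510 = 3.55 × 10^3 PFU/mL

3.55 × 10^3 PFU/mL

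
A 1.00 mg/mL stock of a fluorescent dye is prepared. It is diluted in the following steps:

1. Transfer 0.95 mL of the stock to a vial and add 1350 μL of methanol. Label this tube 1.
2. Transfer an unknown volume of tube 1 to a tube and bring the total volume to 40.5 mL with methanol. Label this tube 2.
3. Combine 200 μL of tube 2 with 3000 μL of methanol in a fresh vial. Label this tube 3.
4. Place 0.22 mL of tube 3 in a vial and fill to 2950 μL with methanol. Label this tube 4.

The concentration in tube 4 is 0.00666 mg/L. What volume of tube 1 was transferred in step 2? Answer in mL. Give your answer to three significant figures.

Step 1: 0.95 mL + 1350 μL = 2.3 mL total → factor 2.3/0.95 = 2.4211
Step 2: v brought to 40.5 mL → factor = 40.5 mL/v
Step 3: 200 μL + 3000 μL = 3200 μL total → factor 3200/200 = 16
Step 4: 0.22 mL brought to 2950 μL → factor 2.95/0.22 = 13.409
Product of known-step factors = 519.43
Overall factor = 1.00 mg/mL / (0.00666 mg/L) = 1.5015 × 10^5
Step-2 factor = 1.5015 × 10^5 / 519.43 = 289.07
v = 40.5 mL / 289.07 = 0.140 mL

0.140 mL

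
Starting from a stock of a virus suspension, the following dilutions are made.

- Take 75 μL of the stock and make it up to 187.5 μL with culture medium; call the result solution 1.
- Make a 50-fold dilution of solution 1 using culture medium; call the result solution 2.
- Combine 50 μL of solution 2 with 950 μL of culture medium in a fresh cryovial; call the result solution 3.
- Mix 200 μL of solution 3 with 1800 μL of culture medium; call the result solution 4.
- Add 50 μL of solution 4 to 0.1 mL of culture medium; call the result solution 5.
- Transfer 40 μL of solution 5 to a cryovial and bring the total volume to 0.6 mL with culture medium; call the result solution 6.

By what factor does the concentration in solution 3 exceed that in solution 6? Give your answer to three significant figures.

450

Step 1: 75 μL brought to 187.5 μL → factor 187.5/75 = 2.5
Step 2: 50-fold → factor 50
Step 3: 50 μL + 950 μL = 1000 μL total → factor 1000/50 = 20
Step 4: 200 μL + 1800 μL = 2000 μL total → factor 2000/200 = 10
Step 5: 50 μL + 0.1 mL = 150 μL total → factor 150/50 = 3
Step 6: 40 μL brought to 0.6 mL → factor 600/40 = 15
Dilution factor to solution 3 = 2500; to solution 6 = 1.125 × 10^6
[solution 3]/[solution 6] = (factor to solution 6)/(factor to solution 3) = 1.125 × 10^6/2500 = 450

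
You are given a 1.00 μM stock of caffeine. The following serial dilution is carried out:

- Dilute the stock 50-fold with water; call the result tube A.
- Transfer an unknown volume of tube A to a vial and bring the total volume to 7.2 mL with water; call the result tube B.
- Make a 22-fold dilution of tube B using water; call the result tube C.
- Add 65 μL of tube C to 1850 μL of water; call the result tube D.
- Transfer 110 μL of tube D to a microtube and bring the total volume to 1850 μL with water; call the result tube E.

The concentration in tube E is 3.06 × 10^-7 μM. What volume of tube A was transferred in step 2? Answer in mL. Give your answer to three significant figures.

Step 1: 50-fold → factor 50
Step 2: v brought to 7.2 mL → factor = 7.2 mL/v
Step 3: 22-fold → factor 22
Step 4: 65 μL + 1850 μL = 1915 μL total → factor 1915/65 = 29.462
Step 5: 110 μL brought to 1850 μL → factor 1850/110 = 16.818
Product of known-step factors = 5.4504 × 10^5
Overall factor = 1.00 μM / (3.06 × 10^-7 μM) = 3.268 × 10^6
Step-2 factor = 3.268 × 10^6 / 5.4504 × 10^5 = 5.9959
v = 7.2 mL / 5.9959 = 1.20 mL

1.20 mL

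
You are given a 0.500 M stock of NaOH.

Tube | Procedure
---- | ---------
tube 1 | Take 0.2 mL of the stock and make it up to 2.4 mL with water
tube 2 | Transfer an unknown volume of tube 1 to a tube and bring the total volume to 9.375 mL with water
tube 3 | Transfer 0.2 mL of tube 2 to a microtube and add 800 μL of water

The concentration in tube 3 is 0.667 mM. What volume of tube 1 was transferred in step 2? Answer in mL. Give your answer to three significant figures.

0.750 mL

Step 1: 0.2 mL brought to 2.4 mL → factor 2.4/0.2 = 12
Step 2: v brought to 9.375 mL → factor = 9.375 mL/v
Step 3: 0.2 mL + 800 μL = 1 mL total → factor 1/0.2 = 5
Product of known-step factors = 60
Overall factor = 0.500 M / (0.667 mM) = 749.63
Step-2 factor = 749.63 / 60 = 12.494
v = 9.375 mL / 12.494 = 0.750 mL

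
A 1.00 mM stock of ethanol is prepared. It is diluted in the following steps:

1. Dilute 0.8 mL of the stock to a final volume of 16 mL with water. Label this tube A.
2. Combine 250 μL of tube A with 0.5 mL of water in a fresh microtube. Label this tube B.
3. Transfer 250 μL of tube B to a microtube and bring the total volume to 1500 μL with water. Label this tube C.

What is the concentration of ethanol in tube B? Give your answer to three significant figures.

0.0167 mM

Step 1: 0.8 mL brought to 16 mL → factor 16/0.8 = 20
Step 2: 250 μL + 0.5 mL = 750 μL total → factor 750/250 = 3
Dilution factor through tube B = 20 × 3 = 60
[tube B] = 1.00 mM / 60 = 0.0167 mM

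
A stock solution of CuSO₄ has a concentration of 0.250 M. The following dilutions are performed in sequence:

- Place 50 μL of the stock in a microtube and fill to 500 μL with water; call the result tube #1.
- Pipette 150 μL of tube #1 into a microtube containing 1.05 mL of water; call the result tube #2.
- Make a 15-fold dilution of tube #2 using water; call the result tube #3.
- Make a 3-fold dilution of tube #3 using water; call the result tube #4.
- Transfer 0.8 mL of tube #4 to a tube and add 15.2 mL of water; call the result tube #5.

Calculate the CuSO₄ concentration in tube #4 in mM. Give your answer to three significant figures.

Step 1: 50 μL brought to 500 μL → factor 500/50 = 10
Step 2: 150 μL + 1.05 mL = 1200 μL total → factor 1200/150 = 8
Step 3: 15-fold → factor 15
Step 4: 3-fold → factor 3
Dilution factor through tube #4 = 10 × 8 × 15 × 3 = 3600
[tube #4] = 0.250 M / 3600 = 6.944 × 10^-5 M = 0.0694 mM

0.0694 mM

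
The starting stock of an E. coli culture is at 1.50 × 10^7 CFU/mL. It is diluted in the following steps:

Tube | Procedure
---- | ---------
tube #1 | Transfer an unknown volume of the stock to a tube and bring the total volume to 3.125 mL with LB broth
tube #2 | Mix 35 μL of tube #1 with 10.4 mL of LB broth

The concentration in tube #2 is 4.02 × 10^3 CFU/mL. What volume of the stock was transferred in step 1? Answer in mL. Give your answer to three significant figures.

Step 1: v brought to 3.125 mL → factor = 3.125 mL/v
Step 2: 35 μL + 10.4 mL = 10435 μL total → factor 10435/35 = 298.14
Product of known-step factors = 298.14
Overall factor = 1.50 × 10^7 CFU/mL / (4.02 × 10^3 CFU/mL) = 3731.3
Step-1 factor = 3731.3 / 298.14 = 12.515
v = 3.125 mL / 12.515 = 0.250 mL

0.250 mL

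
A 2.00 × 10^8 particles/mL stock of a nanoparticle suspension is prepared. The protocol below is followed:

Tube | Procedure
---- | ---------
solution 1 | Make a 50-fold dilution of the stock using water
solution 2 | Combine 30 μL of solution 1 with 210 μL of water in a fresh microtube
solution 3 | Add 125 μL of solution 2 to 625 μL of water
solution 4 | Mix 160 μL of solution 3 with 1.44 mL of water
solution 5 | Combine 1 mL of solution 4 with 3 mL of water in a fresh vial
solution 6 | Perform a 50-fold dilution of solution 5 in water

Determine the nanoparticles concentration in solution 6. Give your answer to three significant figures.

41.7 particles/mL

Step 1: 50-fold → factor 50
Step 2: 30 μL + 210 μL = 240 μL total → factor 240/30 = 8
Step 3: 125 μL + 625 μL = 750 μL total → factor 750/125 = 6
Step 4: 160 μL + 1.44 mL = 1600 μL total → factor 1600/160 = 10
Step 5: 1 mL + 3 mL = 4 mL total → factor 4/1 = 4
Step 6: 50-fold → factor 50
Overall dilution factor = 50 × 8 × 6 × 10 × 4 × 50 = 4.8 × 10^6
Final = 2.00 × 10^8 particles/mL / 4.8 × 10^6 = 41.7 particles/mL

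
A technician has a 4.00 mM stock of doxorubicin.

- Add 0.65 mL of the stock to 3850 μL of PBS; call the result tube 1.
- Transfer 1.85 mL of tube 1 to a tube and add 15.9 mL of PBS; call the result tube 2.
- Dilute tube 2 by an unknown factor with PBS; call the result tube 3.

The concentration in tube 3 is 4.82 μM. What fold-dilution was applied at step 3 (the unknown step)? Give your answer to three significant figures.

12.5-fold

Step 1: 0.65 mL + 3850 μL = 4.5 mL total → factor 4.5/0.65 = 6.9231
Step 2: 1.85 mL + 15.9 mL = 17.75 mL total → factor 17.75/1.85 = 9.5946
Step 3: unknown factor x
Product of known-step factors = 66.424
Overall factor = 4.00 mM / (4.82 μM) = 829.88
x = 829.88 / 66.424 = 12.5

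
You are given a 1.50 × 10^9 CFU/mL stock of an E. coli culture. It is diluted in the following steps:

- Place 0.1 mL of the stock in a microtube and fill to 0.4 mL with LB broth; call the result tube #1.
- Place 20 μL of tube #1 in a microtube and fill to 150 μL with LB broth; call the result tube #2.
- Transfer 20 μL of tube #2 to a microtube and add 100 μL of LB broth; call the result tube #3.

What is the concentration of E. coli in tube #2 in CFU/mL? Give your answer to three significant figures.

5.00 × 10^7 CFU/mL

Step 1: 0.1 mL brought to 0.4 mL → factor 0.4/0.1 = 4
Step 2: 20 μL brought to 150 μL → factor 150/20 = 7.5
Dilution factor through tube #2 = 4 × 7.5 = 30
[tube #2] = 1.50 × 10^9 CFU/mL / 30 = 5.00 × 10^7 CFU/mL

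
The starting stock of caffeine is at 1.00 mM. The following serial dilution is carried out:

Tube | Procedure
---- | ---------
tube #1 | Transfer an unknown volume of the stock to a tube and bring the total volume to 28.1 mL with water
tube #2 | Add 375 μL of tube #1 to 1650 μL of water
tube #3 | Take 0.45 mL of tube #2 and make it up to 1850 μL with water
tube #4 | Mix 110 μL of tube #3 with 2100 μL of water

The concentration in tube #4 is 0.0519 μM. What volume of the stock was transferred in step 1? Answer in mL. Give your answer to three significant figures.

Step 1: v brought to 28.1 mL → factor = 28.1 mL/v
Step 2: 375 μL + 1650 μL = 2025 μL total → factor 2025/375 = 5.4
Step 3: 0.45 mL brought to 1850 μL → factor 1.85/0.45 = 4.1111
Step 4: 110 μL + 2100 μL = 2210 μL total → factor 2210/110 = 20.091
Product of known-step factors = 446.02
Overall factor = 1.00 mM / (0.0519 μM) = 19268
Step-1 factor = 19268 / 446.02 = 43.2
v = 28.1 mL / 43.2 = 0.650 mL

0.650 mL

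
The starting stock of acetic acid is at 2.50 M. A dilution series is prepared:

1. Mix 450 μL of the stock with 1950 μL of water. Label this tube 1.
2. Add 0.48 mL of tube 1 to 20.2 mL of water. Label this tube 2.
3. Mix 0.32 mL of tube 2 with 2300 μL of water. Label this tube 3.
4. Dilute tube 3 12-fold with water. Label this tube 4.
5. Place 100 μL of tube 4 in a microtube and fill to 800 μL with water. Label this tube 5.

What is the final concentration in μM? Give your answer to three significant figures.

13.8 μM

Step 1: 450 μL + 1950 μL = 2400 μL total → factor 2400/450 = 5.3333
Step 2: 0.48 mL + 20.2 mL = 20.68 mL total → factor 20.68/0.48 = 43.083
Step 3: 0.32 mL + 2300 μL = 2.62 mL total → factor 2.62/0.32 = 8.1875
Step 4: 12-fold → factor 12
Step 5: 100 μL brought to 800 μL → factor 800/100 = 8
Overall dilution factor = 5.3333 × 43.083 × 8.1875 × 12 × 8 = 1.8061 × 10^5
Final = 2.50 M / 1.8061 × 10^5 = 1.384 × 10^-5 M = 13.8 μM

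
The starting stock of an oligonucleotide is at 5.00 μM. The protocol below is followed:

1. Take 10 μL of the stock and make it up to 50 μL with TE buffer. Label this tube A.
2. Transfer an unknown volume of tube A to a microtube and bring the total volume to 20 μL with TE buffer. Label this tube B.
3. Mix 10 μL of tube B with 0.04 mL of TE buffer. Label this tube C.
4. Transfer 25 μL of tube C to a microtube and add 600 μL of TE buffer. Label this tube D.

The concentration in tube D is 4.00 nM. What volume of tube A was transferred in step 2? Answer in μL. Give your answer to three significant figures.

10.0 μL

Step 1: 10 μL brought to 50 μL → factor 50/10 = 5
Step 2: v brought to 20 μL → factor = 20 μL/v
Step 3: 10 μL + 0.04 mL = 50 μL total → factor 50/10 = 5
Step 4: 25 μL + 600 μL = 625 μL total → factor 625/25 = 25
Product of known-step factors = 625
Overall factor = 5.00 μM / (4.00 nM) = 1250
Step-2 factor = 1250 / 625 = 2
v = 20 μL / 2 = 10.0 μL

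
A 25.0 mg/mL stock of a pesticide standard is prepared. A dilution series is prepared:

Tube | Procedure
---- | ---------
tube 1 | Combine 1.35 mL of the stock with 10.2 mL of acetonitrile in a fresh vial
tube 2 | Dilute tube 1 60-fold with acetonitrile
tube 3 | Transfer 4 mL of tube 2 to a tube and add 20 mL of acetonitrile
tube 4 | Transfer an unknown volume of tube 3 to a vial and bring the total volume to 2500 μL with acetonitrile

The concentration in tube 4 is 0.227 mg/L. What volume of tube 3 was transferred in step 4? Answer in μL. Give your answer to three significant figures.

69.9 μL

Step 1: 1.35 mL + 10.2 mL = 11.55 mL total → factor 11.55/1.35 = 8.5556
Step 2: 60-fold → factor 60
Step 3: 4 mL + 20 mL = 24 mL total → factor 24/4 = 6
Step 4: v brought to 2500 μL → factor = 2500 μL/v
Product of known-step factors = 3080
Overall factor = 25.0 mg/mL / (0.227 mg/L) = 1.1013 × 10^5
Step-4 factor = 1.1013 × 10^5 / 3080 = 35.757
v = 2500 μL / 35.757 = 69.9 μL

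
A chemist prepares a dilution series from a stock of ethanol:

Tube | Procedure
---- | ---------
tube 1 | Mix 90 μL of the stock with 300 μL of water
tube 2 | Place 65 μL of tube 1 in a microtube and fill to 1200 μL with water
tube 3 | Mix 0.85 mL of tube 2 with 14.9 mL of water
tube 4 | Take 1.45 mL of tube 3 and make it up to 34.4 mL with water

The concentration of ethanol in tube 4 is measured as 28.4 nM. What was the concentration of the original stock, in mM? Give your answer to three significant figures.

0.999 mM

Step 1: 90 μL + 300 μL = 390 μL total → factor 390/90 = 4.3333
Step 2: 65 μL brought to 1200 μL → factor 1200/65 = 18.462
Step 3: 0.85 mL + 14.9 mL = 15.75 mL total → factor 15.75/0.85 = 18.529
Step 4: 1.45 mL brought to 34.4 mL → factor 34.4/1.45 = 23.724
Overall dilution factor = 4.3333 × 18.462 × 18.529 × 23.724 = 35168
Stock = 28.4 nM × 35168 = 9.988 × 10^5 nM = 0.999 mM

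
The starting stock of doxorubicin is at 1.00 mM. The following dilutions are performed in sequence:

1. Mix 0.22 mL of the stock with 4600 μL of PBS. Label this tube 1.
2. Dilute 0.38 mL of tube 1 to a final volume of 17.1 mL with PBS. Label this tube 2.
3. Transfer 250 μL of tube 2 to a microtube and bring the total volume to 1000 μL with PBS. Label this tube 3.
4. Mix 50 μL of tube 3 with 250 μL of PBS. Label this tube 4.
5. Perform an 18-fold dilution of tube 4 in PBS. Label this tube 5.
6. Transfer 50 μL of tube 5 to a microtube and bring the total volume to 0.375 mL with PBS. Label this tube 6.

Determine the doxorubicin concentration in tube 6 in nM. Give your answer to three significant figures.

0.313 nM

Step 1: 0.22 mL + 4600 μL = 4.82 mL total → factor 4.82/0.22 = 21.909
Step 2: 0.38 mL brought to 17.1 mL → factor 17.1/0.38 = 45
Step 3: 250 μL brought to 1000 μL → factor 1000/250 = 4
Step 4: 50 μL + 250 μL = 300 μL total → factor 300/50 = 6
Step 5: 18-fold → factor 18
Step 6: 50 μL brought to 0.375 mL → factor 375/50 = 7.5
Overall dilution factor = 21.909 × 45 × 4 × 6 × 18 × 7.5 = 3.1943 × 10^6
Final = 1.00 mM / 3.1943 × 10^6 = 3.131 × 10^-7 mM = 0.313 nM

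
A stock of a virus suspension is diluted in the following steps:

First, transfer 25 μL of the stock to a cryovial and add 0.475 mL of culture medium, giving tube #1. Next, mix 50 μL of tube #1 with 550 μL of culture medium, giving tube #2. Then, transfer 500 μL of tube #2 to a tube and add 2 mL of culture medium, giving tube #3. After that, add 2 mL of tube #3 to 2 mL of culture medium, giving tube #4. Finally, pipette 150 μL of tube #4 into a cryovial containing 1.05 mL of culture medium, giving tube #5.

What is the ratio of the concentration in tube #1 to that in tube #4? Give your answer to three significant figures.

120

Step 1: 25 μL + 0.475 mL = 500 μL total → factor 500/25 = 20
Step 2: 50 μL + 550 μL = 600 μL total → factor 600/50 = 12
Step 3: 500 μL + 2 mL = 2500 μL total → factor 2500/500 = 5
Step 4: 2 mL + 2 mL = 4 mL total → factor 4/2 = 2
Dilution factor to tube #1 = 20; to tube #4 = 2400
[tube #1]/[tube #4] = (factor to tube #4)/(factor to tube #1) = 2400/20 = 120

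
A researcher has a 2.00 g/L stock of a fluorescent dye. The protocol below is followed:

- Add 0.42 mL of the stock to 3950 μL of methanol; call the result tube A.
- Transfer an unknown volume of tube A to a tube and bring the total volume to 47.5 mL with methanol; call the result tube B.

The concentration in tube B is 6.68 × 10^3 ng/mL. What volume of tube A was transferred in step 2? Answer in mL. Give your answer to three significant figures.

1.65 mL

Step 1: 0.42 mL + 3950 μL = 4.37 mL total → factor 4.37/0.42 = 10.405
Step 2: v brought to 47.5 mL → factor = 47.5 mL/v
Product of known-step factors = 10.405
Overall factor = 2.00 g/L / (6.68 × 10^3 ng/mL) = 299.4
Step-2 factor = 299.4 / 10.405 = 28.775
v = 47.5 mL / 28.775 = 1.65 mL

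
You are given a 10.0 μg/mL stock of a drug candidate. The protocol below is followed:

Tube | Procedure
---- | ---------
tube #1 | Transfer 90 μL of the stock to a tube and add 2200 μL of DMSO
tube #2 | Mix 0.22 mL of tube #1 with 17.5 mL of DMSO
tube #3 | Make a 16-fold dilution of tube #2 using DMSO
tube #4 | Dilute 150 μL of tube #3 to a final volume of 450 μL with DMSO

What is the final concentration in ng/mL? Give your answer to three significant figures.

Step 1: 90 μL + 2200 μL = 2290 μL total → factor 2290/90 = 25.444
Step 2: 0.22 mL + 17.5 mL = 17.72 mL total → factor 17.72/0.22 = 80.545
Step 3: 16-fold → factor 16
Step 4: 150 μL brought to 450 μL → factor 450/150 = 3
Overall dilution factor = 25.444 × 80.545 × 16 × 3 = 98373
Final = 10.0 μg/mL / 98373 = 0.0001017 μg/mL = 0.102 ng/mL

0.102 ng/mL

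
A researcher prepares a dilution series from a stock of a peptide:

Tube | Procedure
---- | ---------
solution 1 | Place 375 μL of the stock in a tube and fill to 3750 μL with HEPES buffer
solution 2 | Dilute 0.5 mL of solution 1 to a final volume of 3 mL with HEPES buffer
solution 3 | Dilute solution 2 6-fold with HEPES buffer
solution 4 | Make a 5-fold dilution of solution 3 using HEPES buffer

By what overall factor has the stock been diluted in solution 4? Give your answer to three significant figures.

1.80 × 10^3

Step 1: 375 μL brought to 3750 μL → factor 3750/375 = 10
Step 2: 0.5 mL brought to 3 mL → factor 3/0.5 = 6
Step 3: 6-fold → factor 6
Step 4: 5-fold → factor 5
Overall dilution factor = 10 × 6 × 6 × 5 = 1800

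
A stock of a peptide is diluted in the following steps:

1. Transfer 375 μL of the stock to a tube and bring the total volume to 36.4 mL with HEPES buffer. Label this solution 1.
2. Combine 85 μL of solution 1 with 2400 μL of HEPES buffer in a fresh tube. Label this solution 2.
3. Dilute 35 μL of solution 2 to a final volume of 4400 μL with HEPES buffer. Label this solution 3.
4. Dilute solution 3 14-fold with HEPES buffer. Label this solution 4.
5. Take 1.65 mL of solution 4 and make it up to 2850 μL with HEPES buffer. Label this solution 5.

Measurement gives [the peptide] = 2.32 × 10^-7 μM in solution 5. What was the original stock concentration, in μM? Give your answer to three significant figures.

Step 1: 375 μL brought to 36.4 mL → factor 36400/375 = 97.067
Step 2: 85 μL + 2400 μL = 2485 μL total → factor 2485/85 = 29.235
Step 3: 35 μL brought to 4400 μL → factor 4400/35 = 125.71
Step 4: 14-fold → factor 14
Step 5: 1.65 mL brought to 2850 μL → factor 2.85/1.65 = 1.7273
Overall dilution factor = 97.067 × 29.235 × 125.71 × 14 × 1.7273 = 8.6268 × 10^6
Stock = 2.32 × 10^-7 μM × 8.6268 × 10^6 = 2.00 μM

2.00 μM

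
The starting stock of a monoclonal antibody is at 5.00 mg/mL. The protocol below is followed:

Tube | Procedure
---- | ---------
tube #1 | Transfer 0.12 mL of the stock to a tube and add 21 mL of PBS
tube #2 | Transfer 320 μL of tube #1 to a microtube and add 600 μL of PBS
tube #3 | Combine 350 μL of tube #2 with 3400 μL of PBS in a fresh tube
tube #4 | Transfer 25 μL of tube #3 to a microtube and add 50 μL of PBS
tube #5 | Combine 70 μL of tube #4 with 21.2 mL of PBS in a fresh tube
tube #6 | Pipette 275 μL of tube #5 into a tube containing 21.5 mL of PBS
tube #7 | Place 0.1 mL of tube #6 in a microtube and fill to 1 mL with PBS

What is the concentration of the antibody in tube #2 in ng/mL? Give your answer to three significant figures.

Step 1: 0.12 mL + 21 mL = 21.12 mL total → factor 21.12/0.12 = 176
Step 2: 320 μL + 600 μL = 920 μL total → factor 920/320 = 2.875
Dilution factor through tube #2 = 176 × 2.875 = 506
[tube #2] = 5.00 mg/mL / 506 = 0.009881 mg/mL = 9.88 × 10^3 ng/mL

9.88 × 10^3 ng/mL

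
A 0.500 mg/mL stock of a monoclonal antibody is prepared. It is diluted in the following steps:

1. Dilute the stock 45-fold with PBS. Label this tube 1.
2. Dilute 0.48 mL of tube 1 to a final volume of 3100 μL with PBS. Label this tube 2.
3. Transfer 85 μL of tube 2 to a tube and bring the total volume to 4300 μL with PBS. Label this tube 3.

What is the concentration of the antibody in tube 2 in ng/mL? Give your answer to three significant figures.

Step 1: 45-fold → factor 45
Step 2: 0.48 mL brought to 3100 μL → factor 3.1/0.48 = 6.4583
Dilution factor through tube 2 = 45 × 6.4583 = 290.62
[tube 2] = 0.500 mg/mL / 290.62 = 0.001720 mg/mL = 1.72 × 10^3 ng/mL

1.72 × 10^3 ng/mL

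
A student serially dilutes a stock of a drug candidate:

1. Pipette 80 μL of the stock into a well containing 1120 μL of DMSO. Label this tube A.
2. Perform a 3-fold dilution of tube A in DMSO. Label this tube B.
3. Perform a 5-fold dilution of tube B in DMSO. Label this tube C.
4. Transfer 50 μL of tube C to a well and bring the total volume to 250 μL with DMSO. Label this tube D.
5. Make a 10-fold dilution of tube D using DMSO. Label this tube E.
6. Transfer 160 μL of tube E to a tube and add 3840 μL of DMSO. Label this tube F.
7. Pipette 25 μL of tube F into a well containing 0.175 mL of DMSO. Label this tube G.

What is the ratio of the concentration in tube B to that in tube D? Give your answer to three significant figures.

25.0

Step 1: 80 μL + 1120 μL = 1200 μL total → factor 1200/80 = 15
Step 2: 3-fold → factor 3
Step 3: 5-fold → factor 5
Step 4: 50 μL brought to 250 μL → factor 250/50 = 5
Dilution factor to tube B = 45; to tube D = 1125
[tube B]/[tube D] = (factor to tube D)/(factor to tube B) = 1125/45 = 25.0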